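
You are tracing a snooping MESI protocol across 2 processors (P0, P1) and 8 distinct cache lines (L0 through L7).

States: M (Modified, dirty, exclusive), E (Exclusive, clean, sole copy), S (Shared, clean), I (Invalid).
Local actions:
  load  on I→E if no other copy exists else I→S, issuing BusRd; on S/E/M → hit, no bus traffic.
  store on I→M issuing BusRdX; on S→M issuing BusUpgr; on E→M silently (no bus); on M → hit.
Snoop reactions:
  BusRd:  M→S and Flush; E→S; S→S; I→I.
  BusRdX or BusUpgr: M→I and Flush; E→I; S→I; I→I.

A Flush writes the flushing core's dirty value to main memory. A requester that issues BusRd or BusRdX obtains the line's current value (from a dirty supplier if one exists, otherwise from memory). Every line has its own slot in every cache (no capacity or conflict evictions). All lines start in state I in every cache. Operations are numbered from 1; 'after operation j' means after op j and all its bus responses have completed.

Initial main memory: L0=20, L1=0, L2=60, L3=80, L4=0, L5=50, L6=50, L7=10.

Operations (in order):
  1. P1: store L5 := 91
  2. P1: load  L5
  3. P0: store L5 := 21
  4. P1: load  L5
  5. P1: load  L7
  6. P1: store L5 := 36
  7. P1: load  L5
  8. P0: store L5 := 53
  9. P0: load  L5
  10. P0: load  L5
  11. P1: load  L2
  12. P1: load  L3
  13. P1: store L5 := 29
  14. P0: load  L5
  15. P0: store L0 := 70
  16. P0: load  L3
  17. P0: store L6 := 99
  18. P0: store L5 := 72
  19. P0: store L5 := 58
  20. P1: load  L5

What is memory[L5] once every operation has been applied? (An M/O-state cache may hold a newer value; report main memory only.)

memory[L5] = 58

1. P1: store L5 := 91  bus=[BusRdX]  L5: P0=I P1=M  mem[L5]=50
2. P1: load  L5  bus=[-]  L5: P0=I P1=M  mem[L5]=50
3. P0: store L5 := 21  bus=[BusRdX,Flush]  L5: P0=M P1=I  mem[L5]=91
4. P1: load  L5  bus=[BusRd,Flush]  L5: P0=S P1=S  mem[L5]=21
5. P1: load  L7  bus=[BusRd]  L7: P0=I P1=E  mem[L7]=10
6. P1: store L5 := 36  bus=[BusUpgr]  L5: P0=I P1=M  mem[L5]=21
7. P1: load  L5  bus=[-]  L5: P0=I P1=M  mem[L5]=21
8. P0: store L5 := 53  bus=[BusRdX,Flush]  L5: P0=M P1=I  mem[L5]=36
9. P0: load  L5  bus=[-]  L5: P0=M P1=I  mem[L5]=36
10. P0: load  L5  bus=[-]  L5: P0=M P1=I  mem[L5]=36
11. P1: load  L2  bus=[BusRd]  L2: P0=I P1=E  mem[L2]=60
12. P1: load  L3  bus=[BusRd]  L3: P0=I P1=E  mem[L3]=80
13. P1: store L5 := 29  bus=[BusRdX,Flush]  L5: P0=I P1=M  mem[L5]=53
14. P0: load  L5  bus=[BusRd,Flush]  L5: P0=S P1=S  mem[L5]=29
15. P0: store L0 := 70  bus=[BusRdX]  L0: P0=M P1=I  mem[L0]=20
16. P0: load  L3  bus=[BusRd]  L3: P0=S P1=S  mem[L3]=80
17. P0: store L6 := 99  bus=[BusRdX]  L6: P0=M P1=I  mem[L6]=50
18. P0: store L5 := 72  bus=[BusUpgr]  L5: P0=M P1=I  mem[L5]=29
19. P0: store L5 := 58  bus=[-]  L5: P0=M P1=I  mem[L5]=29
20. P1: load  L5  bus=[BusRd,Flush]  L5: P0=S P1=S  mem[L5]=58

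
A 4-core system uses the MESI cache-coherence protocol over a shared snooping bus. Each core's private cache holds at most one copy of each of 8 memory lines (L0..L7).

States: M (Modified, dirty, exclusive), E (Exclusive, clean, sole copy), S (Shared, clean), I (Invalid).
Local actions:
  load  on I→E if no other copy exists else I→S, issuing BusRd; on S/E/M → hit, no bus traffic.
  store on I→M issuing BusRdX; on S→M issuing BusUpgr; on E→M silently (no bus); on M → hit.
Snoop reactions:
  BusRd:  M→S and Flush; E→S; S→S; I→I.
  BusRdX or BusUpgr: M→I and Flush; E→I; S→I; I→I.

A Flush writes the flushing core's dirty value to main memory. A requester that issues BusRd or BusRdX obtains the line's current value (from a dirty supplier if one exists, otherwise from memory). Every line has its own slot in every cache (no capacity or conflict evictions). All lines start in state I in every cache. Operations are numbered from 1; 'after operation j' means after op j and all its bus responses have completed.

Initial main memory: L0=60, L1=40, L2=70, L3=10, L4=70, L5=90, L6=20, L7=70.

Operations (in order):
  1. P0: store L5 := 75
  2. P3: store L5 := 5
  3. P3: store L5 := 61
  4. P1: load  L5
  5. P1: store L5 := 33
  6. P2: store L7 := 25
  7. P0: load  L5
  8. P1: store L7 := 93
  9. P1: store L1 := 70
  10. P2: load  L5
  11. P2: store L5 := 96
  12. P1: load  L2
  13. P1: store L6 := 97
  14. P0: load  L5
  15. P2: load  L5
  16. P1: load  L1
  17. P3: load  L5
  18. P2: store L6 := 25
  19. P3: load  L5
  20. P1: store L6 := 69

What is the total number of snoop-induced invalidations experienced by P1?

invalidations = 2

[1] P0: store L5 := 75 | P0:M(75), P1:I, P2:I, P3:I | bus: BusRdX
[2] P3: store L5 := 5 | P0:I, P1:I, P2:I, P3:M(5) | bus: BusRdX,Flush
[3] P3: store L5 := 61 | P0:I, P1:I, P2:I, P3:M(61) | bus: none
[4] P1: load  L5 | P0:I, P1:S(61), P2:I, P3:S(61) | bus: BusRd,Flush
[5] P1: store L5 := 33 | P0:I, P1:M(33), P2:I, P3:I | bus: BusUpgr
[6] P2: store L7 := 25 | P0:I, P1:I, P2:M(25), P3:I | bus: BusRdX
[7] P0: load  L5 | P0:S(33), P1:S(33), P2:I, P3:I | bus: BusRd,Flush
[8] P1: store L7 := 93 | P0:I, P1:M(93), P2:I, P3:I | bus: BusRdX,Flush
[9] P1: store L1 := 70 | P0:I, P1:M(70), P2:I, P3:I | bus: BusRdX
[10] P2: load  L5 | P0:S(33), P1:S(33), P2:S(33), P3:I | bus: BusRd
[11] P2: store L5 := 96 | P0:I, P1:I, P2:M(96), P3:I | bus: BusUpgr
[12] P1: load  L2 | P0:I, P1:E(70), P2:I, P3:I | bus: BusRd
[13] P1: store L6 := 97 | P0:I, P1:M(97), P2:I, P3:I | bus: BusRdX
[14] P0: load  L5 | P0:S(96), P1:I, P2:S(96), P3:I | bus: BusRd,Flush
[15] P2: load  L5 | P0:S(96), P1:I, P2:S(96), P3:I | bus: none
[16] P1: load  L1 | P0:I, P1:M(70), P2:I, P3:I | bus: none
[17] P3: load  L5 | P0:S(96), P1:I, P2:S(96), P3:S(96) | bus: BusRd
[18] P2: store L6 := 25 | P0:I, P1:I, P2:M(25), P3:I | bus: BusRdX,Flush
[19] P3: load  L5 | P0:S(96), P1:I, P2:S(96), P3:S(96) | bus: none
[20] P1: store L6 := 69 | P0:I, P1:M(69), P2:I, P3:I | bus: BusRdX,Flush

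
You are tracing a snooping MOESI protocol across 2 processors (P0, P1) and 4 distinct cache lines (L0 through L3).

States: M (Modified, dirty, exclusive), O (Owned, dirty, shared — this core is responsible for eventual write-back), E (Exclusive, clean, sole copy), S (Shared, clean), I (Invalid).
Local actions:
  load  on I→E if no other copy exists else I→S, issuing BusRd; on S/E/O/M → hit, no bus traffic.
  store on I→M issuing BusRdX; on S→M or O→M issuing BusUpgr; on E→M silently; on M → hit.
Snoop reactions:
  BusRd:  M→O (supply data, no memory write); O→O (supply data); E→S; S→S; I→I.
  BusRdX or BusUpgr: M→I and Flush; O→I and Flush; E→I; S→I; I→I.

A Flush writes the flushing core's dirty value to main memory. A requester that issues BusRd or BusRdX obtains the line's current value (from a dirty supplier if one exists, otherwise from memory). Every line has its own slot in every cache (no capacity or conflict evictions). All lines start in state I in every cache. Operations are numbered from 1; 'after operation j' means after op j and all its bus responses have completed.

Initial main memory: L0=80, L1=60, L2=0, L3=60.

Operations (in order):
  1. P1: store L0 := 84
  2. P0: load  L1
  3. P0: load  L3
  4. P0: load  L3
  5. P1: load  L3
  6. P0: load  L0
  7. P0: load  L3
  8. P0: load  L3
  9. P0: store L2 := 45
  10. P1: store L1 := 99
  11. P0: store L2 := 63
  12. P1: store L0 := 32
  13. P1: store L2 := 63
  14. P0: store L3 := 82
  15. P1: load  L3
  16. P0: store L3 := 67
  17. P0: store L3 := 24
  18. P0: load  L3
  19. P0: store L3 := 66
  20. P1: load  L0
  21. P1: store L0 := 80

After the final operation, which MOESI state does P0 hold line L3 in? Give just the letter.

state = M

  op1 P1: store L0 := 84 → I/M on L0; bus BusRdX; mem=80
  op2 P0: load  L1 → E/I on L1; bus BusRd; mem=60
  op3 P0: load  L3 → E/I on L3; bus BusRd; mem=60
  op4 P0: load  L3 → E/I on L3; bus (none); mem=60
  op5 P1: load  L3 → S/S on L3; bus BusRd; mem=60
  op6 P0: load  L0 → S/O on L0; bus BusRd; mem=80
  op7 P0: load  L3 → S/S on L3; bus (none); mem=60
  op8 P0: load  L3 → S/S on L3; bus (none); mem=60
  op9 P0: store L2 := 45 → M/I on L2; bus BusRdX; mem=0
  op10 P1: store L1 := 99 → I/M on L1; bus BusRdX; mem=60
  op11 P0: store L2 := 63 → M/I on L2; bus (none); mem=0
  op12 P1: store L0 := 32 → I/M on L0; bus BusUpgr; mem=80
  op13 P1: store L2 := 63 → I/M on L2; bus BusRdX Flush; mem=63
  op14 P0: store L3 := 82 → M/I on L3; bus BusUpgr; mem=60
  op15 P1: load  L3 → O/S on L3; bus BusRd; mem=60
  op16 P0: store L3 := 67 → M/I on L3; bus BusUpgr; mem=60
  op17 P0: store L3 := 24 → M/I on L3; bus (none); mem=60
  op18 P0: load  L3 → M/I on L3; bus (none); mem=60
  op19 P0: store L3 := 66 → M/I on L3; bus (none); mem=60
  op20 P1: load  L0 → I/M on L0; bus (none); mem=80
  op21 P1: store L0 := 80 → I/M on L0; bus (none); mem=80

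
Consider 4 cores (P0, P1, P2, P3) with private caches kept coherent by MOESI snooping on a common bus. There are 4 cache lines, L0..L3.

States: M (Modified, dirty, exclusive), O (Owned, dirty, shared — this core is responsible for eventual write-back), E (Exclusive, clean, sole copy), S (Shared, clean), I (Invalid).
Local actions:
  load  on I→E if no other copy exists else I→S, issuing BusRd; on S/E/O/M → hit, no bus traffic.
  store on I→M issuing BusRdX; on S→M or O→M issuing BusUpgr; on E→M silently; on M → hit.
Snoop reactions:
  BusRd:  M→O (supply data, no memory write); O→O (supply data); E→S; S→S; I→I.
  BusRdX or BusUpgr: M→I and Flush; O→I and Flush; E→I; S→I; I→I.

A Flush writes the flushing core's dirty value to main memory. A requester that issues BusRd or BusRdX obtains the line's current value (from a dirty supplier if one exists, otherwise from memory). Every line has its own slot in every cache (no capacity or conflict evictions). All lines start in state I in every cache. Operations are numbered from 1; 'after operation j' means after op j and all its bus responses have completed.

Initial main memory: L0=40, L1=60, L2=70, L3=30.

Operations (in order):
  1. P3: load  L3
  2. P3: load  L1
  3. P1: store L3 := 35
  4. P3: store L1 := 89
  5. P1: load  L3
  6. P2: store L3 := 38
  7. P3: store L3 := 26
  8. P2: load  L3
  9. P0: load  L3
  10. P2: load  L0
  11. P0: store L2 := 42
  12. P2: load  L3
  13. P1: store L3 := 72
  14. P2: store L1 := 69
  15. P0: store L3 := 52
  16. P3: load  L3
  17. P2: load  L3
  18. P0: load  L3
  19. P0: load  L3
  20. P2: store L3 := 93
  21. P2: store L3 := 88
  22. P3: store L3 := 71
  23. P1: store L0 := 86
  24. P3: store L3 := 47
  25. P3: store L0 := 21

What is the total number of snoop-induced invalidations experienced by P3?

invalidations = 4

[1] P3: load  L3 | P0:I, P1:I, P2:I, P3:E(30) | bus: BusRd
[2] P3: load  L1 | P0:I, P1:I, P2:I, P3:E(60) | bus: BusRd
[3] P1: store L3 := 35 | P0:I, P1:M(35), P2:I, P3:I | bus: BusRdX
[4] P3: store L1 := 89 | P0:I, P1:I, P2:I, P3:M(89) | bus: none
[5] P1: load  L3 | P0:I, P1:M(35), P2:I, P3:I | bus: none
[6] P2: store L3 := 38 | P0:I, P1:I, P2:M(38), P3:I | bus: BusRdX,Flush
[7] P3: store L3 := 26 | P0:I, P1:I, P2:I, P3:M(26) | bus: BusRdX,Flush
[8] P2: load  L3 | P0:I, P1:I, P2:S(26), P3:O(26) | bus: BusRd
[9] P0: load  L3 | P0:S(26), P1:I, P2:S(26), P3:O(26) | bus: BusRd
[10] P2: load  L0 | P0:I, P1:I, P2:E(40), P3:I | bus: BusRd
[11] P0: store L2 := 42 | P0:M(42), P1:I, P2:I, P3:I | bus: BusRdX
[12] P2: load  L3 | P0:S(26), P1:I, P2:S(26), P3:O(26) | bus: none
[13] P1: store L3 := 72 | P0:I, P1:M(72), P2:I, P3:I | bus: BusRdX,Flush
[14] P2: store L1 := 69 | P0:I, P1:I, P2:M(69), P3:I | bus: BusRdX,Flush
[15] P0: store L3 := 52 | P0:M(52), P1:I, P2:I, P3:I | bus: BusRdX,Flush
[16] P3: load  L3 | P0:O(52), P1:I, P2:I, P3:S(52) | bus: BusRd
[17] P2: load  L3 | P0:O(52), P1:I, P2:S(52), P3:S(52) | bus: BusRd
[18] P0: load  L3 | P0:O(52), P1:I, P2:S(52), P3:S(52) | bus: none
[19] P0: load  L3 | P0:O(52), P1:I, P2:S(52), P3:S(52) | bus: none
[20] P2: store L3 := 93 | P0:I, P1:I, P2:M(93), P3:I | bus: BusUpgr,Flush
[21] P2: store L3 := 88 | P0:I, P1:I, P2:M(88), P3:I | bus: none
[22] P3: store L3 := 71 | P0:I, P1:I, P2:I, P3:M(71) | bus: BusRdX,Flush
[23] P1: store L0 := 86 | P0:I, P1:M(86), P2:I, P3:I | bus: BusRdX
[24] P3: store L3 := 47 | P0:I, P1:I, P2:I, P3:M(47) | bus: none
[25] P3: store L0 := 21 | P0:I, P1:I, P2:I, P3:M(21) | bus: BusRdX,Flush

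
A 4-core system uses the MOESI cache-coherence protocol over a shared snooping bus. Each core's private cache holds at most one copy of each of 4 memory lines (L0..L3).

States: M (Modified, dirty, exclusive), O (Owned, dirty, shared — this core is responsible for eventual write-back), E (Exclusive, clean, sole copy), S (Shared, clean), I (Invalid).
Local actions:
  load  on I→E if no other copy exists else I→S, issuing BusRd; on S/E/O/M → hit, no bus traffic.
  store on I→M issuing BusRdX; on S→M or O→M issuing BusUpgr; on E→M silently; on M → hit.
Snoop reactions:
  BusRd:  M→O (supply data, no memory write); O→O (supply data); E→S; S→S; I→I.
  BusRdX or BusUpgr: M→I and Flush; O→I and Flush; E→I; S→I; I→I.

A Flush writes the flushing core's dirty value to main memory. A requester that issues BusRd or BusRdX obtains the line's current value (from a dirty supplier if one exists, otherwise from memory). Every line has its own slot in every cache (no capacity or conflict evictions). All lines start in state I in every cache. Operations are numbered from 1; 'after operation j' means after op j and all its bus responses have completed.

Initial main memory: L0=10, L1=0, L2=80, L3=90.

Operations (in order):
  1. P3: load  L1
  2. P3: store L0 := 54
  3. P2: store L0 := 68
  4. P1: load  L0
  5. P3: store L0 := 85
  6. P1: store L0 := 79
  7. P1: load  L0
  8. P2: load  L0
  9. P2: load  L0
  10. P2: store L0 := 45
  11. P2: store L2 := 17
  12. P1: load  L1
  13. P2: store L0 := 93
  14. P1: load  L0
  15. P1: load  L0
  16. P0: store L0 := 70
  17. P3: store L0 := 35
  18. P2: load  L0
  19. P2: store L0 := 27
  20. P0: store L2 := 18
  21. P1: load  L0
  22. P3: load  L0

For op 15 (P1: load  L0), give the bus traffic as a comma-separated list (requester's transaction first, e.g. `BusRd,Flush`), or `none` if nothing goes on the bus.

bus = none

1. P3: load  L1  bus=[BusRd]  L1: P0=I P1=I P2=I P3=E  mem[L1]=0
2. P3: store L0 := 54  bus=[BusRdX]  L0: P0=I P1=I P2=I P3=M  mem[L0]=10
3. P2: store L0 := 68  bus=[BusRdX,Flush]  L0: P0=I P1=I P2=M P3=I  mem[L0]=54
4. P1: load  L0  bus=[BusRd]  L0: P0=I P1=S P2=O P3=I  mem[L0]=54
5. P3: store L0 := 85  bus=[BusRdX,Flush]  L0: P0=I P1=I P2=I P3=M  mem[L0]=68
6. P1: store L0 := 79  bus=[BusRdX,Flush]  L0: P0=I P1=M P2=I P3=I  mem[L0]=85
7. P1: load  L0  bus=[-]  L0: P0=I P1=M P2=I P3=I  mem[L0]=85
8. P2: load  L0  bus=[BusRd]  L0: P0=I P1=O P2=S P3=I  mem[L0]=85
9. P2: load  L0  bus=[-]  L0: P0=I P1=O P2=S P3=I  mem[L0]=85
10. P2: store L0 := 45  bus=[BusUpgr,Flush]  L0: P0=I P1=I P2=M P3=I  mem[L0]=79
11. P2: store L2 := 17  bus=[BusRdX]  L2: P0=I P1=I P2=M P3=I  mem[L2]=80
12. P1: load  L1  bus=[BusRd]  L1: P0=I P1=S P2=I P3=S  mem[L1]=0
13. P2: store L0 := 93  bus=[-]  L0: P0=I P1=I P2=M P3=I  mem[L0]=79
14. P1: load  L0  bus=[BusRd]  L0: P0=I P1=S P2=O P3=I  mem[L0]=79
15. P1: load  L0  bus=[-]  L0: P0=I P1=S P2=O P3=I  mem[L0]=79
16. P0: store L0 := 70  bus=[BusRdX,Flush]  L0: P0=M P1=I P2=I P3=I  mem[L0]=93
17. P3: store L0 := 35  bus=[BusRdX,Flush]  L0: P0=I P1=I P2=I P3=M  mem[L0]=70
18. P2: load  L0  bus=[BusRd]  L0: P0=I P1=I P2=S P3=O  mem[L0]=70
19. P2: store L0 := 27  bus=[BusUpgr,Flush]  L0: P0=I P1=I P2=M P3=I  mem[L0]=35
20. P0: store L2 := 18  bus=[BusRdX,Flush]  L2: P0=M P1=I P2=I P3=I  mem[L2]=17
21. P1: load  L0  bus=[BusRd]  L0: P0=I P1=S P2=O P3=I  mem[L0]=35
22. P3: load  L0  bus=[BusRd]  L0: P0=I P1=S P2=O P3=S  mem[L0]=35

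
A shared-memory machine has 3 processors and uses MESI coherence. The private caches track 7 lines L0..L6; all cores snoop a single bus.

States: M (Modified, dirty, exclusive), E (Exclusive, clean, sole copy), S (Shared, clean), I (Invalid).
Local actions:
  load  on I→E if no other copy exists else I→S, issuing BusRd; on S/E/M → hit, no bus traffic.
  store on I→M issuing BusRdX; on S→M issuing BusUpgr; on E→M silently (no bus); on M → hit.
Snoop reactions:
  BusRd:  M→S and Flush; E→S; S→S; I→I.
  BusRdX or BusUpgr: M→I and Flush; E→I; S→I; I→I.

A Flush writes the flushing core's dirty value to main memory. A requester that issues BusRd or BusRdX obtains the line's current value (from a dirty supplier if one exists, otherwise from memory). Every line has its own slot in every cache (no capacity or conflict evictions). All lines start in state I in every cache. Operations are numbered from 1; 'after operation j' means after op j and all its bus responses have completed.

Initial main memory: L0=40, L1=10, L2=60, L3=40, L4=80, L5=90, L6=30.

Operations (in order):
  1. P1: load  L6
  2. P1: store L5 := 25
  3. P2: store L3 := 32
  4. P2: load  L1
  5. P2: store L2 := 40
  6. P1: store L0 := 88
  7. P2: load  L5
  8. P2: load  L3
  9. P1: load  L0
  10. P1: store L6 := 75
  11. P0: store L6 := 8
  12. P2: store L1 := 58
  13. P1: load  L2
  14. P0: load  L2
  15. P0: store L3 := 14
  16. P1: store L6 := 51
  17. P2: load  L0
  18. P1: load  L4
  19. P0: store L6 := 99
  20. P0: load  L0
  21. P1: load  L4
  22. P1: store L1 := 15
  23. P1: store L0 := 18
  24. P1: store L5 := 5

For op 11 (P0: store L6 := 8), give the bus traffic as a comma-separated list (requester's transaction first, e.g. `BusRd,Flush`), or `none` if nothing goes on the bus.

  op1 P1: load  L6 → I/E/I on L6; bus BusRd; mem=30
  op2 P1: store L5 := 25 → I/M/I on L5; bus BusRdX; mem=90
  op3 P2: store L3 := 32 → I/I/M on L3; bus BusRdX; mem=40
  op4 P2: load  L1 → I/I/E on L1; bus BusRd; mem=10
  op5 P2: store L2 := 40 → I/I/M on L2; bus BusRdX; mem=60
  op6 P1: store L0 := 88 → I/M/I on L0; bus BusRdX; mem=40
  op7 P2: load  L5 → I/S/S on L5; bus BusRd Flush; mem=25
  op8 P2: load  L3 → I/I/M on L3; bus (none); mem=40
  op9 P1: load  L0 → I/M/I on L0; bus (none); mem=40
  op10 P1: store L6 := 75 → I/M/I on L6; bus (none); mem=30
  op11 P0: store L6 := 8 → M/I/I on L6; bus BusRdX Flush; mem=75
  op12 P2: store L1 := 58 → I/I/M on L1; bus (none); mem=10
  op13 P1: load  L2 → I/S/S on L2; bus BusRd Flush; mem=40
  op14 P0: load  L2 → S/S/S on L2; bus BusRd; mem=40
  op15 P0: store L3 := 14 → M/I/I on L3; bus BusRdX Flush; mem=32
  op16 P1: store L6 := 51 → I/M/I on L6; bus BusRdX Flush; mem=8
  op17 P2: load  L0 → I/S/S on L0; bus BusRd Flush; mem=88
  op18 P1: load  L4 → I/E/I on L4; bus BusRd; mem=80
  op19 P0: store L6 := 99 → M/I/I on L6; bus BusRdX Flush; mem=51
  op20 P0: load  L0 → S/S/S on L0; bus BusRd; mem=88
  op21 P1: load  L4 → I/E/I on L4; bus (none); mem=80
  op22 P1: store L1 := 15 → I/M/I on L1; bus BusRdX Flush; mem=58
  op23 P1: store L0 := 18 → I/M/I on L0; bus BusUpgr; mem=88
  op24 P1: store L5 := 5 → I/M/I on L5; bus BusUpgr; mem=25

bus = BusRdX,Flush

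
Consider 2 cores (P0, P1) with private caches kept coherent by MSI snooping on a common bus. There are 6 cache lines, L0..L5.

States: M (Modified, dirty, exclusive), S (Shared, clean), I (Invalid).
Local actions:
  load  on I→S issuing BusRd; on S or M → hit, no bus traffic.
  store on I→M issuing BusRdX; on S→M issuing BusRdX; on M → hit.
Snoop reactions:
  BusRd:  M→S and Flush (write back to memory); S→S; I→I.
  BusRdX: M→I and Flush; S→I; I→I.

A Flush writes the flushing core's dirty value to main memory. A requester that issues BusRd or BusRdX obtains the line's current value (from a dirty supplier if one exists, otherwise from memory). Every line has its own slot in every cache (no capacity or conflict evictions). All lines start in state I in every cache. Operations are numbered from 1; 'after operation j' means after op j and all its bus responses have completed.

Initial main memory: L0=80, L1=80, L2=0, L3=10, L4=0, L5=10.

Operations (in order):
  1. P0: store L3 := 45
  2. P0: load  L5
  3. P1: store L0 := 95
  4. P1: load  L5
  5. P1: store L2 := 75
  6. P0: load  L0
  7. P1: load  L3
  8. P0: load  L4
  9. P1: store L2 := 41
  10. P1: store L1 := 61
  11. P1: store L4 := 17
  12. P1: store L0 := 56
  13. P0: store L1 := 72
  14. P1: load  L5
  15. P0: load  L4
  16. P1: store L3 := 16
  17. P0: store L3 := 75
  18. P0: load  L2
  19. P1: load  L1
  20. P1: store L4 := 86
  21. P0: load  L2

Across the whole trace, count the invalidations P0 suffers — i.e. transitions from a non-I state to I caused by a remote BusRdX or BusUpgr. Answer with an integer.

invalidations = 4

  op1 P0: store L3 := 45 → M/I on L3; bus BusRdX; mem=10
  op2 P0: load  L5 → S/I on L5; bus BusRd; mem=10
  op3 P1: store L0 := 95 → I/M on L0; bus BusRdX; mem=80
  op4 P1: load  L5 → S/S on L5; bus BusRd; mem=10
  op5 P1: store L2 := 75 → I/M on L2; bus BusRdX; mem=0
  op6 P0: load  L0 → S/S on L0; bus BusRd Flush; mem=95
  op7 P1: load  L3 → S/S on L3; bus BusRd Flush; mem=45
  op8 P0: load  L4 → S/I on L4; bus BusRd; mem=0
  op9 P1: store L2 := 41 → I/M on L2; bus (none); mem=0
  op10 P1: store L1 := 61 → I/M on L1; bus BusRdX; mem=80
  op11 P1: store L4 := 17 → I/M on L4; bus BusRdX; mem=0
  op12 P1: store L0 := 56 → I/M on L0; bus BusRdX; mem=95
  op13 P0: store L1 := 72 → M/I on L1; bus BusRdX Flush; mem=61
  op14 P1: load  L5 → S/S on L5; bus (none); mem=10
  op15 P0: load  L4 → S/S on L4; bus BusRd Flush; mem=17
  op16 P1: store L3 := 16 → I/M on L3; bus BusRdX; mem=45
  op17 P0: store L3 := 75 → M/I on L3; bus BusRdX Flush; mem=16
  op18 P0: load  L2 → S/S on L2; bus BusRd Flush; mem=41
  op19 P1: load  L1 → S/S on L1; bus BusRd Flush; mem=72
  op20 P1: store L4 := 86 → I/M on L4; bus BusRdX; mem=17
  op21 P0: load  L2 → S/S on L2; bus (none); mem=41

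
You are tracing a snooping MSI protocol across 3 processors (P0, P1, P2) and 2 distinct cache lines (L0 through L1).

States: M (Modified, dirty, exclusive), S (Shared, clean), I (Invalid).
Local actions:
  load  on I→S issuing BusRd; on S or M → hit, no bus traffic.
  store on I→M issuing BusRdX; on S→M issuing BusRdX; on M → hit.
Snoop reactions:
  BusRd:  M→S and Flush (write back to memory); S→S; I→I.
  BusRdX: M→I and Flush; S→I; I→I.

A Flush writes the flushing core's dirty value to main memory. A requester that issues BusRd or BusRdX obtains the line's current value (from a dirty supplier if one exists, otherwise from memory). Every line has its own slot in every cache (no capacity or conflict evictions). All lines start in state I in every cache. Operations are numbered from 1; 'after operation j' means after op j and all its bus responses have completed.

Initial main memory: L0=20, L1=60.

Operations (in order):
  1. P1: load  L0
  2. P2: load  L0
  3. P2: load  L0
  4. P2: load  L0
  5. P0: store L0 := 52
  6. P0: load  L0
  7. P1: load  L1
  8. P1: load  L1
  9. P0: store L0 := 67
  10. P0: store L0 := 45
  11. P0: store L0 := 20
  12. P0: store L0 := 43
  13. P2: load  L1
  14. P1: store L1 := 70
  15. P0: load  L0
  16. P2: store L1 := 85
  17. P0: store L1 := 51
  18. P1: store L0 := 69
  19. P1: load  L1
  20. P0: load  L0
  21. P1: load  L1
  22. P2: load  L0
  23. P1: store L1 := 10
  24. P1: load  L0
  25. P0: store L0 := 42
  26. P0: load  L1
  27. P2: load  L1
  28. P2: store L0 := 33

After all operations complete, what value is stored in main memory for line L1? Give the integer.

[1] P1: load  L0 | P0:I, P1:S(20), P2:I | bus: BusRd
[2] P2: load  L0 | P0:I, P1:S(20), P2:S(20) | bus: BusRd
[3] P2: load  L0 | P0:I, P1:S(20), P2:S(20) | bus: none
[4] P2: load  L0 | P0:I, P1:S(20), P2:S(20) | bus: none
[5] P0: store L0 := 52 | P0:M(52), P1:I, P2:I | bus: BusRdX
[6] P0: load  L0 | P0:M(52), P1:I, P2:I | bus: none
[7] P1: load  L1 | P0:I, P1:S(60), P2:I | bus: BusRd
[8] P1: load  L1 | P0:I, P1:S(60), P2:I | bus: none
[9] P0: store L0 := 67 | P0:M(67), P1:I, P2:I | bus: none
[10] P0: store L0 := 45 | P0:M(45), P1:I, P2:I | bus: none
[11] P0: store L0 := 20 | P0:M(20), P1:I, P2:I | bus: none
[12] P0: store L0 := 43 | P0:M(43), P1:I, P2:I | bus: none
[13] P2: load  L1 | P0:I, P1:S(60), P2:S(60) | bus: BusRd
[14] P1: store L1 := 70 | P0:I, P1:M(70), P2:I | bus: BusRdX
[15] P0: load  L0 | P0:M(43), P1:I, P2:I | bus: none
[16] P2: store L1 := 85 | P0:I, P1:I, P2:M(85) | bus: BusRdX,Flush
[17] P0: store L1 := 51 | P0:M(51), P1:I, P2:I | bus: BusRdX,Flush
[18] P1: store L0 := 69 | P0:I, P1:M(69), P2:I | bus: BusRdX,Flush
[19] P1: load  L1 | P0:S(51), P1:S(51), P2:I | bus: BusRd,Flush
[20] P0: load  L0 | P0:S(69), P1:S(69), P2:I | bus: BusRd,Flush
[21] P1: load  L1 | P0:S(51), P1:S(51), P2:I | bus: none
[22] P2: load  L0 | P0:S(69), P1:S(69), P2:S(69) | bus: BusRd
[23] P1: store L1 := 10 | P0:I, P1:M(10), P2:I | bus: BusRdX
[24] P1: load  L0 | P0:S(69), P1:S(69), P2:S(69) | bus: none
[25] P0: store L0 := 42 | P0:M(42), P1:I, P2:I | bus: BusRdX
[26] P0: load  L1 | P0:S(10), P1:S(10), P2:I | bus: BusRd,Flush
[27] P2: load  L1 | P0:S(10), P1:S(10), P2:S(10) | bus: BusRd
[28] P2: store L0 := 33 | P0:I, P1:I, P2:M(33) | bus: BusRdX,Flush

memory[L1] = 10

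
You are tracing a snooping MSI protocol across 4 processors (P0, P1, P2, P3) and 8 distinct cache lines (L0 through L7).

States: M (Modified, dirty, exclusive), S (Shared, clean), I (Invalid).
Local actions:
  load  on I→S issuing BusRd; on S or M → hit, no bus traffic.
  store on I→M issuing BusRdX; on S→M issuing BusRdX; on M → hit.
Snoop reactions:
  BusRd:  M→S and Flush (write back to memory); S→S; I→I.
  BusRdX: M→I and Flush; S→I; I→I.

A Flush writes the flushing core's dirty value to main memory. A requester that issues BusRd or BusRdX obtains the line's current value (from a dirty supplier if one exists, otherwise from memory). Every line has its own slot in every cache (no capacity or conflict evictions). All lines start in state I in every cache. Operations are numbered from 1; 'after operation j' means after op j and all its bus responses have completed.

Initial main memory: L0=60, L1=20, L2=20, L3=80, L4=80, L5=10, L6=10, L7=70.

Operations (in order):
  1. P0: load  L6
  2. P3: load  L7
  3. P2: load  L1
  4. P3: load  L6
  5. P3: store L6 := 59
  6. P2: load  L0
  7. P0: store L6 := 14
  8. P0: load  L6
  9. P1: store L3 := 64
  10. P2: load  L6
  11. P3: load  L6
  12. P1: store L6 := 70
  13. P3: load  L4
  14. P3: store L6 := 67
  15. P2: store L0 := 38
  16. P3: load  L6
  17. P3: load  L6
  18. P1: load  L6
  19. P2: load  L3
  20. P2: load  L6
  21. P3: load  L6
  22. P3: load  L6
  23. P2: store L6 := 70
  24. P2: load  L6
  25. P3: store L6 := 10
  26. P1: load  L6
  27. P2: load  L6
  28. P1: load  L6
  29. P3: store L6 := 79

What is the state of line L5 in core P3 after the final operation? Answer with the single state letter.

[1] P0: load  L6 | P0:S(10), P1:I, P2:I, P3:I | bus: BusRd
[2] P3: load  L7 | P0:I, P1:I, P2:I, P3:S(70) | bus: BusRd
[3] P2: load  L1 | P0:I, P1:I, P2:S(20), P3:I | bus: BusRd
[4] P3: load  L6 | P0:S(10), P1:I, P2:I, P3:S(10) | bus: BusRd
[5] P3: store L6 := 59 | P0:I, P1:I, P2:I, P3:M(59) | bus: BusRdX
[6] P2: load  L0 | P0:I, P1:I, P2:S(60), P3:I | bus: BusRd
[7] P0: store L6 := 14 | P0:M(14), P1:I, P2:I, P3:I | bus: BusRdX,Flush
[8] P0: load  L6 | P0:M(14), P1:I, P2:I, P3:I | bus: none
[9] P1: store L3 := 64 | P0:I, P1:M(64), P2:I, P3:I | bus: BusRdX
[10] P2: load  L6 | P0:S(14), P1:I, P2:S(14), P3:I | bus: BusRd,Flush
[11] P3: load  L6 | P0:S(14), P1:I, P2:S(14), P3:S(14) | bus: BusRd
[12] P1: store L6 := 70 | P0:I, P1:M(70), P2:I, P3:I | bus: BusRdX
[13] P3: load  L4 | P0:I, P1:I, P2:I, P3:S(80) | bus: BusRd
[14] P3: store L6 := 67 | P0:I, P1:I, P2:I, P3:M(67) | bus: BusRdX,Flush
[15] P2: store L0 := 38 | P0:I, P1:I, P2:M(38), P3:I | bus: BusRdX
[16] P3: load  L6 | P0:I, P1:I, P2:I, P3:M(67) | bus: none
[17] P3: load  L6 | P0:I, P1:I, P2:I, P3:M(67) | bus: none
[18] P1: load  L6 | P0:I, P1:S(67), P2:I, P3:S(67) | bus: BusRd,Flush
[19] P2: load  L3 | P0:I, P1:S(64), P2:S(64), P3:I | bus: BusRd,Flush
[20] P2: load  L6 | P0:I, P1:S(67), P2:S(67), P3:S(67) | bus: BusRd
[21] P3: load  L6 | P0:I, P1:S(67), P2:S(67), P3:S(67) | bus: none
[22] P3: load  L6 | P0:I, P1:S(67), P2:S(67), P3:S(67) | bus: none
[23] P2: store L6 := 70 | P0:I, P1:I, P2:M(70), P3:I | bus: BusRdX
[24] P2: load  L6 | P0:I, P1:I, P2:M(70), P3:I | bus: none
[25] P3: store L6 := 10 | P0:I, P1:I, P2:I, P3:M(10) | bus: BusRdX,Flush
[26] P1: load  L6 | P0:I, P1:S(10), P2:I, P3:S(10) | bus: BusRd,Flush
[27] P2: load  L6 | P0:I, P1:S(10), P2:S(10), P3:S(10) | bus: BusRd
[28] P1: load  L6 | P0:I, P1:S(10), P2:S(10), P3:S(10) | bus: none
[29] P3: store L6 := 79 | P0:I, P1:I, P2:I, P3:M(79) | bus: BusRdX

state = I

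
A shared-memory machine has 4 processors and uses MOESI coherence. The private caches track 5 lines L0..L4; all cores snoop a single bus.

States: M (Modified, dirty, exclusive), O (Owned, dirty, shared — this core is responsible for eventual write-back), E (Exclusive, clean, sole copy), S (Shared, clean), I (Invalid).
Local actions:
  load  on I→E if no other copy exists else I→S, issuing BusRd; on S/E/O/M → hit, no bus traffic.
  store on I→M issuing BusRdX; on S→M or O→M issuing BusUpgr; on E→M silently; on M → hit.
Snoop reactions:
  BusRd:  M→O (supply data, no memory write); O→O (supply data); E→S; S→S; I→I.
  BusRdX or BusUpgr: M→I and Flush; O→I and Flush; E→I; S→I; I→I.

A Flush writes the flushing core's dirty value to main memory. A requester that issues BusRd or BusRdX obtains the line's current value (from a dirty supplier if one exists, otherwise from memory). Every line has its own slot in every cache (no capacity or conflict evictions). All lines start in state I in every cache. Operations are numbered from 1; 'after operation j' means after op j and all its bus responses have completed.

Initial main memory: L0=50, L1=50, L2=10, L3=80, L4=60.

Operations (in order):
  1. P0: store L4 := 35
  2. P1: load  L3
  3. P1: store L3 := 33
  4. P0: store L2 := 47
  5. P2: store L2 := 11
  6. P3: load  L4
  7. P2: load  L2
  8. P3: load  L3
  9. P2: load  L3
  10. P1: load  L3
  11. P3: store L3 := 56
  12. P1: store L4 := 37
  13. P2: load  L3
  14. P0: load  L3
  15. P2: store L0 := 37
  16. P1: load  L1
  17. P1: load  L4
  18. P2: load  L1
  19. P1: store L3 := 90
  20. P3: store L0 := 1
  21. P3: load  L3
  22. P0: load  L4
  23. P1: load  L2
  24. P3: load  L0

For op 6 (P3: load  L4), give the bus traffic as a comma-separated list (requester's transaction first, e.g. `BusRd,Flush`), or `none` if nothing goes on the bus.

[1] P0: store L4 := 35 | P0:M(35), P1:I, P2:I, P3:I | bus: BusRdX
[2] P1: load  L3 | P0:I, P1:E(80), P2:I, P3:I | bus: BusRd
[3] P1: store L3 := 33 | P0:I, P1:M(33), P2:I, P3:I | bus: none
[4] P0: store L2 := 47 | P0:M(47), P1:I, P2:I, P3:I | bus: BusRdX
[5] P2: store L2 := 11 | P0:I, P1:I, P2:M(11), P3:I | bus: BusRdX,Flush
[6] P3: load  L4 | P0:O(35), P1:I, P2:I, P3:S(35) | bus: BusRd
[7] P2: load  L2 | P0:I, P1:I, P2:M(11), P3:I | bus: none
[8] P3: load  L3 | P0:I, P1:O(33), P2:I, P3:S(33) | bus: BusRd
[9] P2: load  L3 | P0:I, P1:O(33), P2:S(33), P3:S(33) | bus: BusRd
[10] P1: load  L3 | P0:I, P1:O(33), P2:S(33), P3:S(33) | bus: none
[11] P3: store L3 := 56 | P0:I, P1:I, P2:I, P3:M(56) | bus: BusUpgr,Flush
[12] P1: store L4 := 37 | P0:I, P1:M(37), P2:I, P3:I | bus: BusRdX,Flush
[13] P2: load  L3 | P0:I, P1:I, P2:S(56), P3:O(56) | bus: BusRd
[14] P0: load  L3 | P0:S(56), P1:I, P2:S(56), P3:O(56) | bus: BusRd
[15] P2: store L0 := 37 | P0:I, P1:I, P2:M(37), P3:I | bus: BusRdX
[16] P1: load  L1 | P0:I, P1:E(50), P2:I, P3:I | bus: BusRd
[17] P1: load  L4 | P0:I, P1:M(37), P2:I, P3:I | bus: none
[18] P2: load  L1 | P0:I, P1:S(50), P2:S(50), P3:I | bus: BusRd
[19] P1: store L3 := 90 | P0:I, P1:M(90), P2:I, P3:I | bus: BusRdX,Flush
[20] P3: store L0 := 1 | P0:I, P1:I, P2:I, P3:M(1) | bus: BusRdX,Flush
[21] P3: load  L3 | P0:I, P1:O(90), P2:I, P3:S(90) | bus: BusRd
[22] P0: load  L4 | P0:S(37), P1:O(37), P2:I, P3:I | bus: BusRd
[23] P1: load  L2 | P0:I, P1:S(11), P2:O(11), P3:I | bus: BusRd
[24] P3: load  L0 | P0:I, P1:I, P2:I, P3:M(1) | bus: none

bus = BusRd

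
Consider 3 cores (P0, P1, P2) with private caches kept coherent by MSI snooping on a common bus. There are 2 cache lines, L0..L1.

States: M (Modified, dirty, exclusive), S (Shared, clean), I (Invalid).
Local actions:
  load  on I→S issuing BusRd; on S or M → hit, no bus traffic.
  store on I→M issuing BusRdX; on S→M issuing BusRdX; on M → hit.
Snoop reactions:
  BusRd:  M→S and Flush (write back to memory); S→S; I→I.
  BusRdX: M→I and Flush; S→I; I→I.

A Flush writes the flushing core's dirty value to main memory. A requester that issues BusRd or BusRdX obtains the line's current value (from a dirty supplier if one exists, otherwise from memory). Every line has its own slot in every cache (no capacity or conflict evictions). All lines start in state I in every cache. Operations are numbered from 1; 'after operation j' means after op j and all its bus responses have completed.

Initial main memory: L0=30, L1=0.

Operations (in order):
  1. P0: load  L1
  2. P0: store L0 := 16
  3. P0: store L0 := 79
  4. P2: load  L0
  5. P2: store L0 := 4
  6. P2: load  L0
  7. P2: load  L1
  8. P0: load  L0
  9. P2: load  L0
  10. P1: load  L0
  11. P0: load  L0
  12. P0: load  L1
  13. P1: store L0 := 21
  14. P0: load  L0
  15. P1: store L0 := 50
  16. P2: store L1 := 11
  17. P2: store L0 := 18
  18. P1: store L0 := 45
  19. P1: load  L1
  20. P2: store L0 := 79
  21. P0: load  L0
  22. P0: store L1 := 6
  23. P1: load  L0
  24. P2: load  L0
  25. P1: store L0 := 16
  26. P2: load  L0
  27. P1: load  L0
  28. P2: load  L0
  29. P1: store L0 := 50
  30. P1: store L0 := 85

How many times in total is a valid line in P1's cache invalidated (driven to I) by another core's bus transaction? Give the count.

invalidations = 3

  op1 P0: load  L1 → S/I/I on L1; bus BusRd; mem=0
  op2 P0: store L0 := 16 → M/I/I on L0; bus BusRdX; mem=30
  op3 P0: store L0 := 79 → M/I/I on L0; bus (none); mem=30
  op4 P2: load  L0 → S/I/S on L0; bus BusRd Flush; mem=79
  op5 P2: store L0 := 4 → I/I/M on L0; bus BusRdX; mem=79
  op6 P2: load  L0 → I/I/M on L0; bus (none); mem=79
  op7 P2: load  L1 → S/I/S on L1; bus BusRd; mem=0
  op8 P0: load  L0 → S/I/S on L0; bus BusRd Flush; mem=4
  op9 P2: load  L0 → S/I/S on L0; bus (none); mem=4
  op10 P1: load  L0 → S/S/S on L0; bus BusRd; mem=4
  op11 P0: load  L0 → S/S/S on L0; bus (none); mem=4
  op12 P0: load  L1 → S/I/S on L1; bus (none); mem=0
  op13 P1: store L0 := 21 → I/M/I on L0; bus BusRdX; mem=4
  op14 P0: load  L0 → S/S/I on L0; bus BusRd Flush; mem=21
  op15 P1: store L0 := 50 → I/M/I on L0; bus BusRdX; mem=21
  op16 P2: store L1 := 11 → I/I/M on L1; bus BusRdX; mem=0
  op17 P2: store L0 := 18 → I/I/M on L0; bus BusRdX Flush; mem=50
  op18 P1: store L0 := 45 → I/M/I on L0; bus BusRdX Flush; mem=18
  op19 P1: load  L1 → I/S/S on L1; bus BusRd Flush; mem=11
  op20 P2: store L0 := 79 → I/I/M on L0; bus BusRdX Flush; mem=45
  op21 P0: load  L0 → S/I/S on L0; bus BusRd Flush; mem=79
  op22 P0: store L1 := 6 → M/I/I on L1; bus BusRdX; mem=11
  op23 P1: load  L0 → S/S/S on L0; bus BusRd; mem=79
  op24 P2: load  L0 → S/S/S on L0; bus (none); mem=79
  op25 P1: store L0 := 16 → I/M/I on L0; bus BusRdX; mem=79
  op26 P2: load  L0 → I/S/S on L0; bus BusRd Flush; mem=16
  op27 P1: load  L0 → I/S/S on L0; bus (none); mem=16
  op28 P2: load  L0 → I/S/S on L0; bus (none); mem=16
  op29 P1: store L0 := 50 → I/M/I on L0; bus BusRdX; mem=16
  op30 P1: store L0 := 85 → I/M/I on L0; bus (none); mem=16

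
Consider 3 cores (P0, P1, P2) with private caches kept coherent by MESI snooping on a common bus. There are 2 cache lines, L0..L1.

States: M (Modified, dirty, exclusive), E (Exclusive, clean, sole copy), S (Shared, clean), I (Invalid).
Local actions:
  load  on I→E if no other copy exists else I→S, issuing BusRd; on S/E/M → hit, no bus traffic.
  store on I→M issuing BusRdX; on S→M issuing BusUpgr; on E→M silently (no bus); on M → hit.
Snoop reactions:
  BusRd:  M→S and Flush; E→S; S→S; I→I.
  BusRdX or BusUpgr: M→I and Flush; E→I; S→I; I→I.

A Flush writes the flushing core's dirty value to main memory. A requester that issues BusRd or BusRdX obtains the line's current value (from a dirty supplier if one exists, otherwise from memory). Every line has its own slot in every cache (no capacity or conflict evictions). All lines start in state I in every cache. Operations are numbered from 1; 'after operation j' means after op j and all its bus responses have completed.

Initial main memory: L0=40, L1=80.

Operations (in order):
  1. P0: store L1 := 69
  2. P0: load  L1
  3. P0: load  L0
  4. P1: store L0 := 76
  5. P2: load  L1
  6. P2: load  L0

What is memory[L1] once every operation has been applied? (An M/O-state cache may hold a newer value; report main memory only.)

memory[L1] = 69

step 1: P0: store L1 := 69  ⟶  MII  (L1)  txn=BusRdX  M[L1]=80
step 2: P0: load  L1  ⟶  MII  (L1)  txn=∅  M[L1]=80
step 3: P0: load  L0  ⟶  EII  (L0)  txn=BusRd  M[L0]=40
step 4: P1: store L0 := 76  ⟶  IMI  (L0)  txn=BusRdX  M[L0]=40
step 5: P2: load  L1  ⟶  SIS  (L1)  txn=BusRd+Flush  M[L1]=69
step 6: P2: load  L0  ⟶  ISS  (L0)  txn=BusRd+Flush  M[L0]=76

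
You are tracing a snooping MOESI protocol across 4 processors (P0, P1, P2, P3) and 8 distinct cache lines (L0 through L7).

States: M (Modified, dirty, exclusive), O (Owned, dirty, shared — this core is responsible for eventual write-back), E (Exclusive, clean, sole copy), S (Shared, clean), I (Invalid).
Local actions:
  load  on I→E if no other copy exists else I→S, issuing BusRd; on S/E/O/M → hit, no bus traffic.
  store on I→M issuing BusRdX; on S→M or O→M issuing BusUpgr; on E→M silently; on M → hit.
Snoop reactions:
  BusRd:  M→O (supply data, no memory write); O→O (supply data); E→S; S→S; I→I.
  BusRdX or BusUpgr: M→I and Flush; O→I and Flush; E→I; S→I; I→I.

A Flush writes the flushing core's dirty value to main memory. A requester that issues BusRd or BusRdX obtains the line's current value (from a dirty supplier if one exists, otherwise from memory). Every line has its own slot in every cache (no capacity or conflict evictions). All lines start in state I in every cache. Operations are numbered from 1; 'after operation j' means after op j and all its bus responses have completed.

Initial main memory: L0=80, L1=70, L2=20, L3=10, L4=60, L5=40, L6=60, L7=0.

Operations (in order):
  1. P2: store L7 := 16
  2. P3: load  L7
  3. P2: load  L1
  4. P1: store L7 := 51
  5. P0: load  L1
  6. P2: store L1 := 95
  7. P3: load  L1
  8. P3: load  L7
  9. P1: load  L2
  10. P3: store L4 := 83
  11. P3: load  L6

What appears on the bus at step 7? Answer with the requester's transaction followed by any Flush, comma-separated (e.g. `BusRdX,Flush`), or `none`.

bus = BusRd

1. P2: store L7 := 16  bus=[BusRdX]  L7: P0=I P1=I P2=M P3=I  mem[L7]=0
2. P3: load  L7  bus=[BusRd]  L7: P0=I P1=I P2=O P3=S  mem[L7]=0
3. P2: load  L1  bus=[BusRd]  L1: P0=I P1=I P2=E P3=I  mem[L1]=70
4. P1: store L7 := 51  bus=[BusRdX,Flush]  L7: P0=I P1=M P2=I P3=I  mem[L7]=16
5. P0: load  L1  bus=[BusRd]  L1: P0=S P1=I P2=S P3=I  mem[L1]=70
6. P2: store L1 := 95  bus=[BusUpgr]  L1: P0=I P1=I P2=M P3=I  mem[L1]=70
7. P3: load  L1  bus=[BusRd]  L1: P0=I P1=I P2=O P3=S  mem[L1]=70
8. P3: load  L7  bus=[BusRd]  L7: P0=I P1=O P2=I P3=S  mem[L7]=16
9. P1: load  L2  bus=[BusRd]  L2: P0=I P1=E P2=I P3=I  mem[L2]=20
10. P3: store L4 := 83  bus=[BusRdX]  L4: P0=I P1=I P2=I P3=M  mem[L4]=60
11. P3: load  L6  bus=[BusRd]  L6: P0=I P1=I P2=I P3=E  mem[L6]=60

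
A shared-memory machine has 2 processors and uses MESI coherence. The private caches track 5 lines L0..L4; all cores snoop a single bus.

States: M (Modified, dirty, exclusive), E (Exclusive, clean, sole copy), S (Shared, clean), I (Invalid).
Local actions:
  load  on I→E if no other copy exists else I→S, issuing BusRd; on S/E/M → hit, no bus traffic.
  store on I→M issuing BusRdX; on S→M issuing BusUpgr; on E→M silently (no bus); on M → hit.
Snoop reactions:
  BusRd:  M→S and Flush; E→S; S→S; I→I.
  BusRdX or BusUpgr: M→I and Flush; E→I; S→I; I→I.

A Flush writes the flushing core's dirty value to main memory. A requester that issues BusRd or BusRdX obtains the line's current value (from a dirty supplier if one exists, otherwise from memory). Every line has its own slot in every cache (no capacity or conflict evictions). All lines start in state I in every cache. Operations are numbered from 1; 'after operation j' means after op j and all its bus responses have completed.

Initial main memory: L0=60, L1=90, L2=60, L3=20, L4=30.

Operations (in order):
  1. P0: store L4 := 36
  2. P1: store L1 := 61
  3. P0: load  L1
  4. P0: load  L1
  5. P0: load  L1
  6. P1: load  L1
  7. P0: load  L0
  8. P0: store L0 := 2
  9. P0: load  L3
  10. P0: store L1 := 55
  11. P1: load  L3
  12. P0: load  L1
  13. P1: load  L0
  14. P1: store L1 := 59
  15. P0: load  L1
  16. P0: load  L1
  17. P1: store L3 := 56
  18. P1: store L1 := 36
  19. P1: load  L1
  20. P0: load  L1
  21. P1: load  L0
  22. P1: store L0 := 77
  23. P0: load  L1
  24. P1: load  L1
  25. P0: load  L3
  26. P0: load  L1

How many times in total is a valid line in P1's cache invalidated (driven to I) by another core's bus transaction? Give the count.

invalidations = 1

  op1 P0: store L4 := 36 → M/I on L4; bus BusRdX; mem=30
  op2 P1: store L1 := 61 → I/M on L1; bus BusRdX; mem=90
  op3 P0: load  L1 → S/S on L1; bus BusRd Flush; mem=61
  op4 P0: load  L1 → S/S on L1; bus (none); mem=61
  op5 P0: load  L1 → S/S on L1; bus (none); mem=61
  op6 P1: load  L1 → S/S on L1; bus (none); mem=61
  op7 P0: load  L0 → E/I on L0; bus BusRd; mem=60
  op8 P0: store L0 := 2 → M/I on L0; bus (none); mem=60
  op9 P0: load  L3 → E/I on L3; bus BusRd; mem=20
  op10 P0: store L1 := 55 → M/I on L1; bus BusUpgr; mem=61
  op11 P1: load  L3 → S/S on L3; bus BusRd; mem=20
  op12 P0: load  L1 → M/I on L1; bus (none); mem=61
  op13 P1: load  L0 → S/S on L0; bus BusRd Flush; mem=2
  op14 P1: store L1 := 59 → I/M on L1; bus BusRdX Flush; mem=55
  op15 P0: load  L1 → S/S on L1; bus BusRd Flush; mem=59
  op16 P0: load  L1 → S/S on L1; bus (none); mem=59
  op17 P1: store L3 := 56 → I/M on L3; bus BusUpgr; mem=20
  op18 P1: store L1 := 36 → I/M on L1; bus BusUpgr; mem=59
  op19 P1: load  L1 → I/M on L1; bus (none); mem=59
  op20 P0: load  L1 → S/S on L1; bus BusRd Flush; mem=36
  op21 P1: load  L0 → S/S on L0; bus (none); mem=2
  op22 P1: store L0 := 77 → I/M on L0; bus BusUpgr; mem=2
  op23 P0: load  L1 → S/S on L1; bus (none); mem=36
  op24 P1: load  L1 → S/S on L1; bus (none); mem=36
  op25 P0: load  L3 → S/S on L3; bus BusRd Flush; mem=56
  op26 P0: load  L1 → S/S on L1; bus (none); mem=36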